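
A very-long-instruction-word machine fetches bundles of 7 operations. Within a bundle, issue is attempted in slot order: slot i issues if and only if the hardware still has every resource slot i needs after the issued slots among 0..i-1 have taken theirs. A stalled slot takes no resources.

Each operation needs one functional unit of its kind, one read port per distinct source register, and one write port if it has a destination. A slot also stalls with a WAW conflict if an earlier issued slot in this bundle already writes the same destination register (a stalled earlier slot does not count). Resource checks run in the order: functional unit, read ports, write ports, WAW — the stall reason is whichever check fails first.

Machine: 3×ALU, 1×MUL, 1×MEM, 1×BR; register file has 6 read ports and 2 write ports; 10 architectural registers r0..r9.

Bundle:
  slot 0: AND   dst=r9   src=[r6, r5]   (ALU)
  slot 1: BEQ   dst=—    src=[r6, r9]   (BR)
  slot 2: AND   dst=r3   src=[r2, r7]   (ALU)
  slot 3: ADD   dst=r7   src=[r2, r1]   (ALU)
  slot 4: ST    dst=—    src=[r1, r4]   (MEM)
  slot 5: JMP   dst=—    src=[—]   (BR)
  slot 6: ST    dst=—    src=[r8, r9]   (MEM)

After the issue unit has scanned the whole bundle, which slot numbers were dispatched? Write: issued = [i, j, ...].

issued = [0, 1, 2]

slot 0 (ALU): ISSUE — free A2,Mu1,Ld1,B1 rp4 wp1
slot 1 (BR): ISSUE — free A2,Mu1,Ld1,B0 rp2 wp1
slot 2 (ALU): ISSUE — free A1,Mu1,Ld1,B0 rp0 wp0
slot 3 (ALU): stall RD_PORT — free A1,Mu1,Ld1,B0 rp0 wp0
slot 4 (MEM): stall RD_PORT — free A1,Mu1,Ld1,B0 rp0 wp0
slot 5 (BR): stall FU — free A1,Mu1,Ld1,B0 rp0 wp0
slot 6 (MEM): stall RD_PORT — free A1,Mu1,Ld1,B0 rp0 wp0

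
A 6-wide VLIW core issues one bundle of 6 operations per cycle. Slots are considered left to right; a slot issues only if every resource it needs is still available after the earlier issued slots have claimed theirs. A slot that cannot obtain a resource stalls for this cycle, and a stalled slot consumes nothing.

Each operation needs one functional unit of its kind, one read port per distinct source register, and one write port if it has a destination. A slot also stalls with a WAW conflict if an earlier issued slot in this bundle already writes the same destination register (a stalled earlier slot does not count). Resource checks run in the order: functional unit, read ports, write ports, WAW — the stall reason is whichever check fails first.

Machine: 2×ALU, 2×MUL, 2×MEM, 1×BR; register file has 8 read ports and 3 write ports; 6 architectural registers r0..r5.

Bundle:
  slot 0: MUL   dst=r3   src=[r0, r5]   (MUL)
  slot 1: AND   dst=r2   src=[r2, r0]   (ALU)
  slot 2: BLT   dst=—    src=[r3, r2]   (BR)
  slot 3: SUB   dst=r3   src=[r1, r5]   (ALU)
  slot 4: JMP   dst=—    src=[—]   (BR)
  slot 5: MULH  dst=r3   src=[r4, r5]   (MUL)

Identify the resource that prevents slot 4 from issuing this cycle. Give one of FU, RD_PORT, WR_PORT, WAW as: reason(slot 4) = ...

reason(slot 4) = FU

#0 MUL src=r0,r5 dispatched  <A:2 Mu:1 Ld:2 B:1 rd:6 wr:2>
#1 ALU src=r2,r0 dispatched  <A:1 Mu:1 Ld:2 B:1 rd:4 wr:1>
#2 BR src=r3,r2 dispatched  <A:1 Mu:1 Ld:2 B:0 rd:2 wr:1>
#3 ALU src=r1,r5 held:WAW  <A:1 Mu:1 Ld:2 B:0 rd:2 wr:1>
#4 BR src=- held:FU  <A:1 Mu:1 Ld:2 B:0 rd:2 wr:1>
#5 MUL src=r4,r5 held:WAW  <A:1 Mu:1 Ld:2 B:0 rd:2 wr:1>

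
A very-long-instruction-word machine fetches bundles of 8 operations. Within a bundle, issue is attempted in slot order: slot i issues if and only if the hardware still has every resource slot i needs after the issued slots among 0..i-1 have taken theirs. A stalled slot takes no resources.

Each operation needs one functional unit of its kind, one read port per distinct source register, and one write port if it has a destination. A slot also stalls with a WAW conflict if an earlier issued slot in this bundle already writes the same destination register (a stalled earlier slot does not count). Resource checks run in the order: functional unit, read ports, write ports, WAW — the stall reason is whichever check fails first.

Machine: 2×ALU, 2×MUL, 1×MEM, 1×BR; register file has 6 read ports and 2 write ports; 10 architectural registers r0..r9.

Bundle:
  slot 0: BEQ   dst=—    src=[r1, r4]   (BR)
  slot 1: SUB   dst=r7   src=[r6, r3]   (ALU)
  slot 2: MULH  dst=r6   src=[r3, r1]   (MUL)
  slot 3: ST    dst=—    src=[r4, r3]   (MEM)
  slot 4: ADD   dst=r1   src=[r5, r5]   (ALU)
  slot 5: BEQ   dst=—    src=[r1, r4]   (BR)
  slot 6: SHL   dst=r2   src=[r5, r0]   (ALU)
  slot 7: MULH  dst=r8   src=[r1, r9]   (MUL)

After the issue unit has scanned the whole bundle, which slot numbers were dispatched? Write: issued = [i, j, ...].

issued = [0, 1, 2]

#0 BR src=r1,r4 dispatched  <A:2 Mu:2 Ld:1 B:0 rd:4 wr:2>
#1 ALU src=r6,r3 dispatched  <A:1 Mu:2 Ld:1 B:0 rd:2 wr:1>
#2 MUL src=r3,r1 dispatched  <A:1 Mu:1 Ld:1 B:0 rd:0 wr:0>
#3 MEM src=r4,r3 held:RD_PORT  <A:1 Mu:1 Ld:1 B:0 rd:0 wr:0>
#4 ALU src=r5,r5 held:RD_PORT  <A:1 Mu:1 Ld:1 B:0 rd:0 wr:0>
#5 BR src=r1,r4 held:FU  <A:1 Mu:1 Ld:1 B:0 rd:0 wr:0>
#6 ALU src=r5,r0 held:RD_PORT  <A:1 Mu:1 Ld:1 B:0 rd:0 wr:0>
#7 MUL src=r1,r9 held:RD_PORT  <A:1 Mu:1 Ld:1 B:0 rd:0 wr:0>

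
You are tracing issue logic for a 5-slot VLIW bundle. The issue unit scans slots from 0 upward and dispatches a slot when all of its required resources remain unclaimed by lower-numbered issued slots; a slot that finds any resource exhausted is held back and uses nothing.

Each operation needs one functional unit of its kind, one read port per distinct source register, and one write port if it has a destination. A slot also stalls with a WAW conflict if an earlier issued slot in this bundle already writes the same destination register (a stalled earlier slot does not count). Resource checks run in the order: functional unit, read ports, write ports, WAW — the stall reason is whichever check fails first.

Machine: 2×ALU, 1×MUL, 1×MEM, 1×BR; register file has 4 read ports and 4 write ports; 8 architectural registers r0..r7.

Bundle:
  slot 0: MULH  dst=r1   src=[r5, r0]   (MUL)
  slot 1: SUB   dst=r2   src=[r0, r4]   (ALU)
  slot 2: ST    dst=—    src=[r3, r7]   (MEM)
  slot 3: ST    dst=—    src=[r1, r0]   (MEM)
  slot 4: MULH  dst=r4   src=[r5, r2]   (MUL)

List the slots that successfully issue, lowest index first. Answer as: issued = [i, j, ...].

[0] MUL needs rd=2 wr=1: ok; after: ALU=2 MUL=0 MEM=1 BR=1, R=2, W=3
[1] ALU needs rd=2 wr=1: ok; after: ALU=1 MUL=0 MEM=1 BR=1, R=0, W=2
[2] MEM needs rd=2 wr=0: RD_PORT; after: ALU=1 MUL=0 MEM=1 BR=1, R=0, W=2
[3] MEM needs rd=2 wr=0: RD_PORT; after: ALU=1 MUL=0 MEM=1 BR=1, R=0, W=2
[4] MUL needs rd=2 wr=1: FU; after: ALU=1 MUL=0 MEM=1 BR=1, R=0, W=2

issued = [0, 1]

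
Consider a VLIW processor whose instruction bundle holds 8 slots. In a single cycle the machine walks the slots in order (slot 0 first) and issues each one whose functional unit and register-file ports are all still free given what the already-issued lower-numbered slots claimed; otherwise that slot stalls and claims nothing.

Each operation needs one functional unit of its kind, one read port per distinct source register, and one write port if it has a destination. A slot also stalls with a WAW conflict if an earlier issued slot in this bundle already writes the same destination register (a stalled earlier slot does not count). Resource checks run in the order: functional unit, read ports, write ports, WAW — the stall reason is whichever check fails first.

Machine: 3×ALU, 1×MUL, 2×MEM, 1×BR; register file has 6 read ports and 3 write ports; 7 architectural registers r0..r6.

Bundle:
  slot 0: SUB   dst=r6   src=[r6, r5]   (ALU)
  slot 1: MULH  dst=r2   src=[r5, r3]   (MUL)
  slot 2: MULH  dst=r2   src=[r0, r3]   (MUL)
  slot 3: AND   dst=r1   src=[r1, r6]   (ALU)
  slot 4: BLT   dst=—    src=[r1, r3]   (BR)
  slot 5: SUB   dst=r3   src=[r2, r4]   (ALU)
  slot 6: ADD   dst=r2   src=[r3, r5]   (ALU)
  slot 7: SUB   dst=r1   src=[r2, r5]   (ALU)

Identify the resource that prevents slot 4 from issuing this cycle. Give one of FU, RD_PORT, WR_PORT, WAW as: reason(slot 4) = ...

  0. ALU→r6 ⇒ go  {2A/1Mu/2Ld/1B | 4r 2w}
  1. MUL→r2 ⇒ go  {2A/0Mu/2Ld/1B | 2r 1w}
  2. MUL→r2 ⇒ no(FU)  {2A/0Mu/2Ld/1B | 2r 1w}
  3. ALU→r1 ⇒ go  {1A/0Mu/2Ld/1B | 0r 0w}
  4. BR ⇒ no(RD_PORT)  {1A/0Mu/2Ld/1B | 0r 0w}
  5. ALU→r3 ⇒ no(RD_PORT)  {1A/0Mu/2Ld/1B | 0r 0w}
  6. ALU→r2 ⇒ no(RD_PORT)  {1A/0Mu/2Ld/1B | 0r 0w}
  7. ALU→r1 ⇒ no(RD_PORT)  {1A/0Mu/2Ld/1B | 0r 0w}

reason(slot 4) = RD_PORT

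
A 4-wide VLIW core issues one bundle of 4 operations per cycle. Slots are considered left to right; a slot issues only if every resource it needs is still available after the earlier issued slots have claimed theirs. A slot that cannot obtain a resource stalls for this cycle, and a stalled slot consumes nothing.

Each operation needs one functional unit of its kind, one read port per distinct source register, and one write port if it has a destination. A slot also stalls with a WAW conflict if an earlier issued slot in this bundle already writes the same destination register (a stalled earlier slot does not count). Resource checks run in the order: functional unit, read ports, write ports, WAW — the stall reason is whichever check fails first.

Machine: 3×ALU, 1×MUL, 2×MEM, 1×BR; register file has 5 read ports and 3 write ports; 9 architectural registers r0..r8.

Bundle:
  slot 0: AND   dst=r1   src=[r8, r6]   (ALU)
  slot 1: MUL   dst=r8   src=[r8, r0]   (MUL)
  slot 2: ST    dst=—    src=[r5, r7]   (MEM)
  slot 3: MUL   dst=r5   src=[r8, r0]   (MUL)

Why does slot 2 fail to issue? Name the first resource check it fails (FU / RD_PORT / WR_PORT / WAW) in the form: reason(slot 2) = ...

[0] ALU needs rd=2 wr=1: ok; after: ALU=2 MUL=1 MEM=2 BR=1, R=3, W=2
[1] MUL needs rd=2 wr=1: ok; after: ALU=2 MUL=0 MEM=2 BR=1, R=1, W=1
[2] MEM needs rd=2 wr=0: RD_PORT; after: ALU=2 MUL=0 MEM=2 BR=1, R=1, W=1
[3] MUL needs rd=2 wr=1: FU; after: ALU=2 MUL=0 MEM=2 BR=1, R=1, W=1

reason(slot 2) = RD_PORT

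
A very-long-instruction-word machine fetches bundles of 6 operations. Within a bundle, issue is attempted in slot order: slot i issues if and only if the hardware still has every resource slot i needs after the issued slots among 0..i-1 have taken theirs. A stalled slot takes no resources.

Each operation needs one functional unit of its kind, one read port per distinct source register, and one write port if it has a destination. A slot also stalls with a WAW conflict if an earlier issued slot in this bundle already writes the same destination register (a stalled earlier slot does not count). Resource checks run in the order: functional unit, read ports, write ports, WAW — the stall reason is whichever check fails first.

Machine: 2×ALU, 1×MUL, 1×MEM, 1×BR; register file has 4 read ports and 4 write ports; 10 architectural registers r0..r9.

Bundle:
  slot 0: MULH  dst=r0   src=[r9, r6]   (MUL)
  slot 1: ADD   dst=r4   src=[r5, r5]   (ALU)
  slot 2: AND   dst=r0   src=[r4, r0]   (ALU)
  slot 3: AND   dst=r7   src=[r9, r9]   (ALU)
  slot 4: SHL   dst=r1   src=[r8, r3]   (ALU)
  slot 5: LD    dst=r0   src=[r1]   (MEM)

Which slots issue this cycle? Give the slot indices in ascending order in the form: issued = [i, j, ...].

issued = [0, 1, 3]

[0] MUL needs rd=2 wr=1: ok; after: ALU=2 MUL=0 MEM=1 BR=1, R=2, W=3
[1] ALU needs rd=1 wr=1: ok; after: ALU=1 MUL=0 MEM=1 BR=1, R=1, W=2
[2] ALU needs rd=2 wr=1: RD_PORT; after: ALU=1 MUL=0 MEM=1 BR=1, R=1, W=2
[3] ALU needs rd=1 wr=1: ok; after: ALU=0 MUL=0 MEM=1 BR=1, R=0, W=1
[4] ALU needs rd=2 wr=1: FU; after: ALU=0 MUL=0 MEM=1 BR=1, R=0, W=1
[5] MEM needs rd=1 wr=1: RD_PORT; after: ALU=0 MUL=0 MEM=1 BR=1, R=0, W=1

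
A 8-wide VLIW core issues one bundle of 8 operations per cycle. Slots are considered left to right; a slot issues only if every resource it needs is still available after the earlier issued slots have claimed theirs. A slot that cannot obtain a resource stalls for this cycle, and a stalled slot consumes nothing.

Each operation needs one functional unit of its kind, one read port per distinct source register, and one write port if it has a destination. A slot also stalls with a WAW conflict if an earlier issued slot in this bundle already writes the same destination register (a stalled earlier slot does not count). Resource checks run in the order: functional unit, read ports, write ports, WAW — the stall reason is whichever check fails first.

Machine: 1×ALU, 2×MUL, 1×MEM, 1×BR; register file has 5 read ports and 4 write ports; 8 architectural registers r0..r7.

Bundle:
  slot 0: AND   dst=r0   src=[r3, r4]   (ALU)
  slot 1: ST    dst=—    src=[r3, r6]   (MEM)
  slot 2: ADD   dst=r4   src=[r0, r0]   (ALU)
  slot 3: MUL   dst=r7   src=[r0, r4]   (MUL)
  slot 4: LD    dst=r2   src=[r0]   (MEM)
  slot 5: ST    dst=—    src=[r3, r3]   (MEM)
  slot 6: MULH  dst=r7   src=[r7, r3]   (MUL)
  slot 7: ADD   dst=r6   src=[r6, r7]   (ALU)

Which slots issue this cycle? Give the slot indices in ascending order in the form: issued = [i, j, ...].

issued = [0, 1]

#0 ALU src=r3,r4 dispatched  <A:0 Mu:2 Ld:1 B:1 rd:3 wr:3>
#1 MEM src=r3,r6 dispatched  <A:0 Mu:2 Ld:0 B:1 rd:1 wr:3>
#2 ALU src=r0,r0 held:FU  <A:0 Mu:2 Ld:0 B:1 rd:1 wr:3>
#3 MUL src=r0,r4 held:RD_PORT  <A:0 Mu:2 Ld:0 B:1 rd:1 wr:3>
#4 MEM src=r0 held:FU  <A:0 Mu:2 Ld:0 B:1 rd:1 wr:3>
#5 MEM src=r3,r3 held:FU  <A:0 Mu:2 Ld:0 B:1 rd:1 wr:3>
#6 MUL src=r7,r3 held:RD_PORT  <A:0 Mu:2 Ld:0 B:1 rd:1 wr:3>
#7 ALU src=r6,r7 held:FU  <A:0 Mu:2 Ld:0 B:1 rd:1 wr:3>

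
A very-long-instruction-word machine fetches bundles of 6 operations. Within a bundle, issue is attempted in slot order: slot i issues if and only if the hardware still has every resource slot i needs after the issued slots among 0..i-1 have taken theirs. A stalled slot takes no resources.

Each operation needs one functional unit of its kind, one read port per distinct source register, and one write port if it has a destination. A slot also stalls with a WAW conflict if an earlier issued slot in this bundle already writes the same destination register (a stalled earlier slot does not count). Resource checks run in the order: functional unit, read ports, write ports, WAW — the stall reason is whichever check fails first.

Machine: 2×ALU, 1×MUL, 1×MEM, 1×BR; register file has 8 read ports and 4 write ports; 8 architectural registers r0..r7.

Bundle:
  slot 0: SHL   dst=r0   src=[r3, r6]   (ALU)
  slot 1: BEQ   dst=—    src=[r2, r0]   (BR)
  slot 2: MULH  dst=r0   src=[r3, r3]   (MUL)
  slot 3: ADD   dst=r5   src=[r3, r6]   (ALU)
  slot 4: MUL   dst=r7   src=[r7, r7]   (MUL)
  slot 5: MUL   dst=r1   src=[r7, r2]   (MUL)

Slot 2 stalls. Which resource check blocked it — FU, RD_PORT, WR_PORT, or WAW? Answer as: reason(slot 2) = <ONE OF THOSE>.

  0. ALU→r0 ⇒ go  {1A/1Mu/1Ld/1B | 6r 3w}
  1. BR ⇒ go  {1A/1Mu/1Ld/0B | 4r 3w}
  2. MUL→r0 ⇒ no(WAW)  {1A/1Mu/1Ld/0B | 4r 3w}
  3. ALU→r5 ⇒ go  {0A/1Mu/1Ld/0B | 2r 2w}
  4. MUL→r7 ⇒ go  {0A/0Mu/1Ld/0B | 1r 1w}
  5. MUL→r1 ⇒ no(FU)  {0A/0Mu/1Ld/0B | 1r 1w}

reason(slot 2) = WAW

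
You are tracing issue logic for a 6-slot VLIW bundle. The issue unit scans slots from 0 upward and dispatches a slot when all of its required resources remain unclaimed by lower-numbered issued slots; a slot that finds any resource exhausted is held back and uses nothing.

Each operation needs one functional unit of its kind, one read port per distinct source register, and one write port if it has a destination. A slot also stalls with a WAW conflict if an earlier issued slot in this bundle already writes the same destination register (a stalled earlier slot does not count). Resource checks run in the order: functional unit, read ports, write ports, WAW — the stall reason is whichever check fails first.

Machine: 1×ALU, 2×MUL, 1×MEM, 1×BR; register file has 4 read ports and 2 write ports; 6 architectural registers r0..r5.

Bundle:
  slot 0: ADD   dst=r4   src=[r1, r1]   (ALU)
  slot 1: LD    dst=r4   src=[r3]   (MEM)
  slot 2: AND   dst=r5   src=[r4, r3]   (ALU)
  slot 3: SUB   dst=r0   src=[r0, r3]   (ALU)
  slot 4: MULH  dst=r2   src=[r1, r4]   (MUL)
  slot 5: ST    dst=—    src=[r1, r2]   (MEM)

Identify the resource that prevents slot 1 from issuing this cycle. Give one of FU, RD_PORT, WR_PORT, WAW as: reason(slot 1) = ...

reason(slot 1) = WAW

[0] ALU needs rd=1 wr=1: ok; after: ALU=0 MUL=2 MEM=1 BR=1, R=3, W=1
[1] MEM needs rd=1 wr=1: WAW; after: ALU=0 MUL=2 MEM=1 BR=1, R=3, W=1
[2] ALU needs rd=2 wr=1: FU; after: ALU=0 MUL=2 MEM=1 BR=1, R=3, W=1
[3] ALU needs rd=2 wr=1: FU; after: ALU=0 MUL=2 MEM=1 BR=1, R=3, W=1
[4] MUL needs rd=2 wr=1: ok; after: ALU=0 MUL=1 MEM=1 BR=1, R=1, W=0
[5] MEM needs rd=2 wr=0: RD_PORT; after: ALU=0 MUL=1 MEM=1 BR=1, R=1, W=0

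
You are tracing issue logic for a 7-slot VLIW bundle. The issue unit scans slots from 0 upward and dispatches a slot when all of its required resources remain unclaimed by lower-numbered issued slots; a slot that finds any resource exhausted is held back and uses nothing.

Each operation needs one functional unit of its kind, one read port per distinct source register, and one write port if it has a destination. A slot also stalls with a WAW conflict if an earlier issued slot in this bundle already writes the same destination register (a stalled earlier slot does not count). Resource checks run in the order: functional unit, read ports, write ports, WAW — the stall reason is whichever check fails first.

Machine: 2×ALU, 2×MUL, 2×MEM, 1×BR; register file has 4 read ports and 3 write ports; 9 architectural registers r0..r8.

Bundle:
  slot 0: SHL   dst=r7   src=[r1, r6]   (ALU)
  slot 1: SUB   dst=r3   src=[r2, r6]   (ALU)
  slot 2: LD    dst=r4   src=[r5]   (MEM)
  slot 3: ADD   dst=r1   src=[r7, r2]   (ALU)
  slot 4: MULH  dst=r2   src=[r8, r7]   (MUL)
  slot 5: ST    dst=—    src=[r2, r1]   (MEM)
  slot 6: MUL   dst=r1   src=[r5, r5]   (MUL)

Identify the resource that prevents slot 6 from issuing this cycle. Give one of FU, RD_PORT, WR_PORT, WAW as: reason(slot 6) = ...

slot 0 (ALU): ISSUE — free A1,Mu2,Ld2,B1 rp2 wp2
slot 1 (ALU): ISSUE — free A0,Mu2,Ld2,B1 rp0 wp1
slot 2 (MEM): stall RD_PORT — free A0,Mu2,Ld2,B1 rp0 wp1
slot 3 (ALU): stall FU — free A0,Mu2,Ld2,B1 rp0 wp1
slot 4 (MUL): stall RD_PORT — free A0,Mu2,Ld2,B1 rp0 wp1
slot 5 (MEM): stall RD_PORT — free A0,Mu2,Ld2,B1 rp0 wp1
slot 6 (MUL): stall RD_PORT — free A0,Mu2,Ld2,B1 rp0 wp1

reason(slot 6) = RD_PORT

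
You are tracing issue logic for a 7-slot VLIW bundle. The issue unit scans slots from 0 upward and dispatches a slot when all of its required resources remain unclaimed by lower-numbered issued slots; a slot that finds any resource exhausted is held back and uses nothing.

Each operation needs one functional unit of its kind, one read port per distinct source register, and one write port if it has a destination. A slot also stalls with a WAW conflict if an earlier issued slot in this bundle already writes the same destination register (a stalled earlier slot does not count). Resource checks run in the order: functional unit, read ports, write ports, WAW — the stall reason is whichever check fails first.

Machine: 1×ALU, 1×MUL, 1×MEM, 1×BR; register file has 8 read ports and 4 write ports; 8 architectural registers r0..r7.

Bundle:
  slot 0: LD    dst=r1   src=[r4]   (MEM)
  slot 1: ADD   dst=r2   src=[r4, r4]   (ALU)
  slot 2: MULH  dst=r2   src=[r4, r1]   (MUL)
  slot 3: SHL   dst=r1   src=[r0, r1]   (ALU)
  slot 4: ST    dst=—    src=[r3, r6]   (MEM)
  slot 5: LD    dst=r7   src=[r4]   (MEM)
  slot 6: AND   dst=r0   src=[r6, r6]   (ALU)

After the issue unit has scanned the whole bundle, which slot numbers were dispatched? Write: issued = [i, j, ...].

#0 MEM src=r4 dispatched  <A:1 Mu:1 Ld:0 B:1 rd:7 wr:3>
#1 ALU src=r4,r4 dispatched  <A:0 Mu:1 Ld:0 B:1 rd:6 wr:2>
#2 MUL src=r4,r1 held:WAW  <A:0 Mu:1 Ld:0 B:1 rd:6 wr:2>
#3 ALU src=r0,r1 held:FU  <A:0 Mu:1 Ld:0 B:1 rd:6 wr:2>
#4 MEM src=r3,r6 held:FU  <A:0 Mu:1 Ld:0 B:1 rd:6 wr:2>
#5 MEM src=r4 held:FU  <A:0 Mu:1 Ld:0 B:1 rd:6 wr:2>
#6 ALU src=r6,r6 held:FU  <A:0 Mu:1 Ld:0 B:1 rd:6 wr:2>

issued = [0, 1]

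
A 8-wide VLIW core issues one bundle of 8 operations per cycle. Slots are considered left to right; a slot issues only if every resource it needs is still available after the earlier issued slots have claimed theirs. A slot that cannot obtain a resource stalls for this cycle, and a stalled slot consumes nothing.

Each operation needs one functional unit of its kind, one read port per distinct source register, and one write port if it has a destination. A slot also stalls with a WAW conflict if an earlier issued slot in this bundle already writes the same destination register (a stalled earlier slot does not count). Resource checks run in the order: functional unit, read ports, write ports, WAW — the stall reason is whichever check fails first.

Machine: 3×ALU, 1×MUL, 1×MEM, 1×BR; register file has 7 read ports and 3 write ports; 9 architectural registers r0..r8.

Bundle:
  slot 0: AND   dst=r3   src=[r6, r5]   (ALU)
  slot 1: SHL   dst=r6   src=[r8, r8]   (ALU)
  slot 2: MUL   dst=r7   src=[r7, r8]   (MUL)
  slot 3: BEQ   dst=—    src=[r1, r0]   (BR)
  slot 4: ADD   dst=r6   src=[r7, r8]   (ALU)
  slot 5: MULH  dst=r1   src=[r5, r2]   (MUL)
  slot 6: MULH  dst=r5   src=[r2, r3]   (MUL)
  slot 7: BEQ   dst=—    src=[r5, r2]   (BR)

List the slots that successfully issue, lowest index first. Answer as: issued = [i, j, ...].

#0 ALU src=r6,r5 dispatched  <A:2 Mu:1 Ld:1 B:1 rd:5 wr:2>
#1 ALU src=r8,r8 dispatched  <A:1 Mu:1 Ld:1 B:1 rd:4 wr:1>
#2 MUL src=r7,r8 dispatched  <A:1 Mu:0 Ld:1 B:1 rd:2 wr:0>
#3 BR src=r1,r0 dispatched  <A:1 Mu:0 Ld:1 B:0 rd:0 wr:0>
#4 ALU src=r7,r8 held:RD_PORT  <A:1 Mu:0 Ld:1 B:0 rd:0 wr:0>
#5 MUL src=r5,r2 held:FU  <A:1 Mu:0 Ld:1 B:0 rd:0 wr:0>
#6 MUL src=r2,r3 held:FU  <A:1 Mu:0 Ld:1 B:0 rd:0 wr:0>
#7 BR src=r5,r2 held:FU  <A:1 Mu:0 Ld:1 B:0 rd:0 wr:0>

issued = [0, 1, 2, 3]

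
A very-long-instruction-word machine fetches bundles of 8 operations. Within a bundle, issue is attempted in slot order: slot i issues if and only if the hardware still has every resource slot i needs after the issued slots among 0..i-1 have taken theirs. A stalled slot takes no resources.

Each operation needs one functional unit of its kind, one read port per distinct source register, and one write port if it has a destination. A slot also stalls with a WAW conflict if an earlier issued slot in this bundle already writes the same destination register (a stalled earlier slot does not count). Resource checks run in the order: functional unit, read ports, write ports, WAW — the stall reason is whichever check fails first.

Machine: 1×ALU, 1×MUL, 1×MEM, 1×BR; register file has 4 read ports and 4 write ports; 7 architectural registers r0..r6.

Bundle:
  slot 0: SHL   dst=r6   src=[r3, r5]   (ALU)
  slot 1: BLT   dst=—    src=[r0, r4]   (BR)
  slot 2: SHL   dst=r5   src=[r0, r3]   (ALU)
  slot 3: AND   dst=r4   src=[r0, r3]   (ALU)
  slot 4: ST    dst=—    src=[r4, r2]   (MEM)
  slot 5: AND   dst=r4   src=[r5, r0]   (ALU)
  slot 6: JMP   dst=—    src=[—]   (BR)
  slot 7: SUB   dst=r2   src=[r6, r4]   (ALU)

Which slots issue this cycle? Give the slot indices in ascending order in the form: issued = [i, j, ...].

[0] ALU needs rd=2 wr=1: ok; after: ALU=0 MUL=1 MEM=1 BR=1, R=2, W=3
[1] BR needs rd=2 wr=0: ok; after: ALU=0 MUL=1 MEM=1 BR=0, R=0, W=3
[2] ALU needs rd=2 wr=1: FU; after: ALU=0 MUL=1 MEM=1 BR=0, R=0, W=3
[3] ALU needs rd=2 wr=1: FU; after: ALU=0 MUL=1 MEM=1 BR=0, R=0, W=3
[4] MEM needs rd=2 wr=0: RD_PORT; after: ALU=0 MUL=1 MEM=1 BR=0, R=0, W=3
[5] ALU needs rd=2 wr=1: FU; after: ALU=0 MUL=1 MEM=1 BR=0, R=0, W=3
[6] BR needs rd=0 wr=0: FU; after: ALU=0 MUL=1 MEM=1 BR=0, R=0, W=3
[7] ALU needs rd=2 wr=1: FU; after: ALU=0 MUL=1 MEM=1 BR=0, R=0, W=3

issued = [0, 1]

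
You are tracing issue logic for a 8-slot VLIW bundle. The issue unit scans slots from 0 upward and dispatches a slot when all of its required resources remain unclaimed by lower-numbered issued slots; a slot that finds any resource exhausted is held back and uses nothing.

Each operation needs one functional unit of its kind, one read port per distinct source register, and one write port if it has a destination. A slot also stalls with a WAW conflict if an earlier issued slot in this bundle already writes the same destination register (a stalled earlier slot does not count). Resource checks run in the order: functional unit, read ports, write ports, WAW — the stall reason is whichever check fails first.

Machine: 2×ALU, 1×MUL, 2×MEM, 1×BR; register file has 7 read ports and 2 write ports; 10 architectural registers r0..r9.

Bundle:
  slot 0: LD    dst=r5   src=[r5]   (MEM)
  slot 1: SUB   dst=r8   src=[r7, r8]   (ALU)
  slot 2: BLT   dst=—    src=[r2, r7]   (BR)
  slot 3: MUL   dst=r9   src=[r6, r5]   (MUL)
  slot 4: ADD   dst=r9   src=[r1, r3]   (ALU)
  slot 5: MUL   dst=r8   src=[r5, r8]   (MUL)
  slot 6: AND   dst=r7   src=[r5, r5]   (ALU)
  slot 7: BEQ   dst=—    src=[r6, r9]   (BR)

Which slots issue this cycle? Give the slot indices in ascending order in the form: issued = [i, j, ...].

#0 MEM src=r5 dispatched  <A:2 Mu:1 Ld:1 B:1 rd:6 wr:1>
#1 ALU src=r7,r8 dispatched  <A:1 Mu:1 Ld:1 B:1 rd:4 wr:0>
#2 BR src=r2,r7 dispatched  <A:1 Mu:1 Ld:1 B:0 rd:2 wr:0>
#3 MUL src=r6,r5 held:WR_PORT  <A:1 Mu:1 Ld:1 B:0 rd:2 wr:0>
#4 ALU src=r1,r3 held:WR_PORT  <A:1 Mu:1 Ld:1 B:0 rd:2 wr:0>
#5 MUL src=r5,r8 held:WR_PORT  <A:1 Mu:1 Ld:1 B:0 rd:2 wr:0>
#6 ALU src=r5,r5 held:WR_PORT  <A:1 Mu:1 Ld:1 B:0 rd:2 wr:0>
#7 BR src=r6,r9 held:FU  <A:1 Mu:1 Ld:1 B:0 rd:2 wr:0>

issued = [0, 1, 2]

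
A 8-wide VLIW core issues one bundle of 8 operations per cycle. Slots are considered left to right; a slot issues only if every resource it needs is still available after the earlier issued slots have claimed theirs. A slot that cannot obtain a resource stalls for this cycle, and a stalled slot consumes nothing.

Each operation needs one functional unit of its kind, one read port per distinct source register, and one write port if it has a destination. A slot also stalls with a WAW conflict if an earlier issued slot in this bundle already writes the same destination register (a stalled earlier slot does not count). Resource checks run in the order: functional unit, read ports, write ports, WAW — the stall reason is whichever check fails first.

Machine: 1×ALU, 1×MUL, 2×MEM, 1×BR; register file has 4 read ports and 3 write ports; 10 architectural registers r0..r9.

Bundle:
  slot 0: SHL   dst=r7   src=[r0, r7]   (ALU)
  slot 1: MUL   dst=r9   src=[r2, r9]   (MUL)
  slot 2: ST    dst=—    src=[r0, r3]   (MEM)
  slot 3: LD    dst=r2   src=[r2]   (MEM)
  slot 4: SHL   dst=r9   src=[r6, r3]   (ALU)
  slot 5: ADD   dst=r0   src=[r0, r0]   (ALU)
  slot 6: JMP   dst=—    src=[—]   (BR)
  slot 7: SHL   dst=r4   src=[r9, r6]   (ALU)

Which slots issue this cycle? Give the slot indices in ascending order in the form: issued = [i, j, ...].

issued = [0, 1, 6]

slot 0 (ALU): ISSUE — free A0,Mu1,Ld2,B1 rp2 wp2
slot 1 (MUL): ISSUE — free A0,Mu0,Ld2,B1 rp0 wp1
slot 2 (MEM): stall RD_PORT — free A0,Mu0,Ld2,B1 rp0 wp1
slot 3 (MEM): stall RD_PORT — free A0,Mu0,Ld2,B1 rp0 wp1
slot 4 (ALU): stall FU — free A0,Mu0,Ld2,B1 rp0 wp1
slot 5 (ALU): stall FU — free A0,Mu0,Ld2,B1 rp0 wp1
slot 6 (BR): ISSUE — free A0,Mu0,Ld2,B0 rp0 wp1
slot 7 (ALU): stall FU — free A0,Mu0,Ld2,B0 rp0 wp1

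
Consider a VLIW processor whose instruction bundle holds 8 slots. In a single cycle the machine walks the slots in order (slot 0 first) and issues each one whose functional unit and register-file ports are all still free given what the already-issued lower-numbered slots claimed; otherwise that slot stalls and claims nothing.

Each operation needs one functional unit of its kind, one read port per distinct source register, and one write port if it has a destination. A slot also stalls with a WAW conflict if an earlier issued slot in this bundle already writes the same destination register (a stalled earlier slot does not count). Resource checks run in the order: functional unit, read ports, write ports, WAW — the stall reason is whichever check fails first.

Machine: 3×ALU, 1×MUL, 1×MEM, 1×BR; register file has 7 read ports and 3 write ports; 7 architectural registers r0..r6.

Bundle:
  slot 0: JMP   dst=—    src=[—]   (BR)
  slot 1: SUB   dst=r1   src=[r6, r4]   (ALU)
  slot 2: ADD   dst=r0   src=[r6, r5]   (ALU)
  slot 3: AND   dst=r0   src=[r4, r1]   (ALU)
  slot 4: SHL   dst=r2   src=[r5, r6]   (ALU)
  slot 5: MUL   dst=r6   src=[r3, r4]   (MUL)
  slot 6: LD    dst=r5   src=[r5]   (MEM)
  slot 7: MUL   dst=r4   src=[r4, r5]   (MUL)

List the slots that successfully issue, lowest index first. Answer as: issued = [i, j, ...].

slot 0 (BR): ISSUE — free A3,Mu1,Ld1,B0 rp7 wp3
slot 1 (ALU): ISSUE — free A2,Mu1,Ld1,B0 rp5 wp2
slot 2 (ALU): ISSUE — free A1,Mu1,Ld1,B0 rp3 wp1
slot 3 (ALU): stall WAW — free A1,Mu1,Ld1,B0 rp3 wp1
slot 4 (ALU): ISSUE — free A0,Mu1,Ld1,B0 rp1 wp0
slot 5 (MUL): stall RD_PORT — free A0,Mu1,Ld1,B0 rp1 wp0
slot 6 (MEM): stall WR_PORT — free A0,Mu1,Ld1,B0 rp1 wp0
slot 7 (MUL): stall RD_PORT — free A0,Mu1,Ld1,B0 rp1 wp0

issued = [0, 1, 2, 4]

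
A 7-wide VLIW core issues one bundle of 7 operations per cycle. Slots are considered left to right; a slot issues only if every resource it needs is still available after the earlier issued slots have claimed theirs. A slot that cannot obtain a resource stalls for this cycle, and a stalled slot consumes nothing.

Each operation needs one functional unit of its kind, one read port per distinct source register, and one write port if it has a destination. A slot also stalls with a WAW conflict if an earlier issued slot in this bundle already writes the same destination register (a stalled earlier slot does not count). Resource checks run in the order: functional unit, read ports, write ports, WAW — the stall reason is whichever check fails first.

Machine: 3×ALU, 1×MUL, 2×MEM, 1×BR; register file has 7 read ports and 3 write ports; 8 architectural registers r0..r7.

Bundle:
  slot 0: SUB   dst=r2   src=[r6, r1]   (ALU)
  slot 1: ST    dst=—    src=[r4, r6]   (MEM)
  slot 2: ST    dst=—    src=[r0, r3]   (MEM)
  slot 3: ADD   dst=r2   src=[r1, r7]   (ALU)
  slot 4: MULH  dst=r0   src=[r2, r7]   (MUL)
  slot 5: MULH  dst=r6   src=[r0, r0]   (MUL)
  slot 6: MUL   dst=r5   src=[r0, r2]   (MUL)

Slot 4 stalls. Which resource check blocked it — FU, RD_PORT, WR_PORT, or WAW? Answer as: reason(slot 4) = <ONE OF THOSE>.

[0] ALU needs rd=2 wr=1: ok; after: ALU=2 MUL=1 MEM=2 BR=1, R=5, W=2
[1] MEM needs rd=2 wr=0: ok; after: ALU=2 MUL=1 MEM=1 BR=1, R=3, W=2
[2] MEM needs rd=2 wr=0: ok; after: ALU=2 MUL=1 MEM=0 BR=1, R=1, W=2
[3] ALU needs rd=2 wr=1: RD_PORT; after: ALU=2 MUL=1 MEM=0 BR=1, R=1, W=2
[4] MUL needs rd=2 wr=1: RD_PORT; after: ALU=2 MUL=1 MEM=0 BR=1, R=1, W=2
[5] MUL needs rd=1 wr=1: ok; after: ALU=2 MUL=0 MEM=0 BR=1, R=0, W=1
[6] MUL needs rd=2 wr=1: FU; after: ALU=2 MUL=0 MEM=0 BR=1, R=0, W=1

reason(slot 4) = RD_PORT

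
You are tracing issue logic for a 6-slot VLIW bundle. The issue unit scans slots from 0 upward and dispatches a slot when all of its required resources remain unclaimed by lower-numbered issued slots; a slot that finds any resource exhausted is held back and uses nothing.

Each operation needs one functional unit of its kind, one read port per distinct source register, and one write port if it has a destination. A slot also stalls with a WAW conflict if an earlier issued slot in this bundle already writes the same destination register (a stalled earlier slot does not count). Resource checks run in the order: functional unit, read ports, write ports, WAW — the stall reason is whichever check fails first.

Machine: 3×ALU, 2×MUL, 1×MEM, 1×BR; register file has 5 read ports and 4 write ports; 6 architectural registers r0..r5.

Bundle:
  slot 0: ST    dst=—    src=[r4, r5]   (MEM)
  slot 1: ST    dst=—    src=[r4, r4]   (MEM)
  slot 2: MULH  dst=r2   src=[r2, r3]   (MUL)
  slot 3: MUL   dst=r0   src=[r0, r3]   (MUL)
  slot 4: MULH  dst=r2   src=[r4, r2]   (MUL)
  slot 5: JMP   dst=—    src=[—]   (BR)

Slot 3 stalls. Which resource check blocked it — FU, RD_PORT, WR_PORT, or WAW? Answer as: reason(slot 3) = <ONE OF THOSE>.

reason(slot 3) = RD_PORT

#0 MEM src=r4,r5 dispatched  <A:3 Mu:2 Ld:0 B:1 rd:3 wr:4>
#1 MEM src=r4,r4 held:FU  <A:3 Mu:2 Ld:0 B:1 rd:3 wr:4>
#2 MUL src=r2,r3 dispatched  <A:3 Mu:1 Ld:0 B:1 rd:1 wr:3>
#3 MUL src=r0,r3 held:RD_PORT  <A:3 Mu:1 Ld:0 B:1 rd:1 wr:3>
#4 MUL src=r4,r2 held:RD_PORT  <A:3 Mu:1 Ld:0 B:1 rd:1 wr:3>
#5 BR src=- dispatched  <A:3 Mu:1 Ld:0 B:0 rd:1 wr:3>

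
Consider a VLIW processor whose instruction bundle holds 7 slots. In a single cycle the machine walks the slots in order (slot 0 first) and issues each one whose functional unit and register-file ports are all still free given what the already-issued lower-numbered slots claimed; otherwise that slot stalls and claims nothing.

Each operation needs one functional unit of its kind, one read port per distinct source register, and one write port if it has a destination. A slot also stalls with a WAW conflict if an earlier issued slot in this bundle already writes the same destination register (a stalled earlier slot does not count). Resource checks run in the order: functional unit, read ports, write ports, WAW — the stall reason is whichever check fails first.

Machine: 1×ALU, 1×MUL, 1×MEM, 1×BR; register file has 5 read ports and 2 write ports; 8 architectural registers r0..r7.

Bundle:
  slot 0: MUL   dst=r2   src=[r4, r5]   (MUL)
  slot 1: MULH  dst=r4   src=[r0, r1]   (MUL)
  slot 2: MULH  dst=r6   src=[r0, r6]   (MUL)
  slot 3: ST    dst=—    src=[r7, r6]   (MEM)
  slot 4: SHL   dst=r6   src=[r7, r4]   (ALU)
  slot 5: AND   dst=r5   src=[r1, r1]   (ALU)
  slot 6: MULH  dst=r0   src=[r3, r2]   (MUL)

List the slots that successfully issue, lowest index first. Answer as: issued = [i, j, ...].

[0] MUL needs rd=2 wr=1: ok; after: ALU=1 MUL=0 MEM=1 BR=1, R=3, W=1
[1] MUL needs rd=2 wr=1: FU; after: ALU=1 MUL=0 MEM=1 BR=1, R=3, W=1
[2] MUL needs rd=2 wr=1: FU; after: ALU=1 MUL=0 MEM=1 BR=1, R=3, W=1
[3] MEM needs rd=2 wr=0: ok; after: ALU=1 MUL=0 MEM=0 BR=1, R=1, W=1
[4] ALU needs rd=2 wr=1: RD_PORT; after: ALU=1 MUL=0 MEM=0 BR=1, R=1, W=1
[5] ALU needs rd=1 wr=1: ok; after: ALU=0 MUL=0 MEM=0 BR=1, R=0, W=0
[6] MUL needs rd=2 wr=1: FU; after: ALU=0 MUL=0 MEM=0 BR=1, R=0, W=0

issued = [0, 3, 5]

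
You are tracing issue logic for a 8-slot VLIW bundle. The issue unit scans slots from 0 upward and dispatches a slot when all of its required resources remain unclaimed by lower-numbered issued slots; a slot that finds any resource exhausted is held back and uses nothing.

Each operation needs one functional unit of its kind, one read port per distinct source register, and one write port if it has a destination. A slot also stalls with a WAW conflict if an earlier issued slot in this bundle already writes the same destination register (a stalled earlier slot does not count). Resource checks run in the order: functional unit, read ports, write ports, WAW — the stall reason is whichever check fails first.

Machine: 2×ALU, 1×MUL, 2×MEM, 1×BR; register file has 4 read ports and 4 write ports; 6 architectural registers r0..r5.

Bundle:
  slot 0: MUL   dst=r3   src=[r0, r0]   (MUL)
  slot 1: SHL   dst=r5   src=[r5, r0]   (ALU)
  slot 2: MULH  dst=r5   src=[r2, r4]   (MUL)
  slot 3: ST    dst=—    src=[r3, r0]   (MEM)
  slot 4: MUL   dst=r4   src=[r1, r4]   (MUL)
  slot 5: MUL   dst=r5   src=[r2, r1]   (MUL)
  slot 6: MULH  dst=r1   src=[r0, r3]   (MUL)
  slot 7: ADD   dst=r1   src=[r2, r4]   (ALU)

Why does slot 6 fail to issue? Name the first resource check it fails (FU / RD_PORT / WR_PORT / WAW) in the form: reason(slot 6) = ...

(0) want 1×MUL +1rd +1wr — yes → AL2|MU0|ME2|BR1|rd3|wr3
(1) want 1×ALU +2rd +1wr — yes → AL1|MU0|ME2|BR1|rd1|wr2
(2) want 1×MUL +2rd +1wr — FU → AL1|MU0|ME2|BR1|rd1|wr2
(3) want 1×MEM +2rd +0wr — RD_PORT → AL1|MU0|ME2|BR1|rd1|wr2
(4) want 1×MUL +2rd +1wr — FU → AL1|MU0|ME2|BR1|rd1|wr2
(5) want 1×MUL +2rd +1wr — FU → AL1|MU0|ME2|BR1|rd1|wr2
(6) want 1×MUL +2rd +1wr — FU → AL1|MU0|ME2|BR1|rd1|wr2
(7) want 1×ALU +2rd +1wr — RD_PORT → AL1|MU0|ME2|BR1|rd1|wr2

reason(slot 6) = FU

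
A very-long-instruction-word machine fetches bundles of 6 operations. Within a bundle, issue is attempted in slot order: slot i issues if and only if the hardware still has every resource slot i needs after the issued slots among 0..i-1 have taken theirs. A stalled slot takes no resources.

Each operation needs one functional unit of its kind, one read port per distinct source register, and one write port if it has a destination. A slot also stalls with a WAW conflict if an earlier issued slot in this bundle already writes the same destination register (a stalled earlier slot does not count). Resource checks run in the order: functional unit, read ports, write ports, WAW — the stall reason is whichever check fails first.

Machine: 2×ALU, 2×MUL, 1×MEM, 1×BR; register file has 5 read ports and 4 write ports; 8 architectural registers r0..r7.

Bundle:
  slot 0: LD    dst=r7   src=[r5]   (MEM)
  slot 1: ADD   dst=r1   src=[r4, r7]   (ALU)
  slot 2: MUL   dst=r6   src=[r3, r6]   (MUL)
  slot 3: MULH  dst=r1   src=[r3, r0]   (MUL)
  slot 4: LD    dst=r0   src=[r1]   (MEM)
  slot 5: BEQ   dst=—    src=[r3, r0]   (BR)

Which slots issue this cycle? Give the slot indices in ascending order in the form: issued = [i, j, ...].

slot 0 (MEM): ISSUE — free A2,Mu2,Ld0,B1 rp4 wp3
slot 1 (ALU): ISSUE — free A1,Mu2,Ld0,B1 rp2 wp2
slot 2 (MUL): ISSUE — free A1,Mu1,Ld0,B1 rp0 wp1
slot 3 (MUL): stall RD_PORT — free A1,Mu1,Ld0,B1 rp0 wp1
slot 4 (MEM): stall FU — free A1,Mu1,Ld0,B1 rp0 wp1
slot 5 (BR): stall RD_PORT — free A1,Mu1,Ld0,B1 rp0 wp1

issued = [0, 1, 2]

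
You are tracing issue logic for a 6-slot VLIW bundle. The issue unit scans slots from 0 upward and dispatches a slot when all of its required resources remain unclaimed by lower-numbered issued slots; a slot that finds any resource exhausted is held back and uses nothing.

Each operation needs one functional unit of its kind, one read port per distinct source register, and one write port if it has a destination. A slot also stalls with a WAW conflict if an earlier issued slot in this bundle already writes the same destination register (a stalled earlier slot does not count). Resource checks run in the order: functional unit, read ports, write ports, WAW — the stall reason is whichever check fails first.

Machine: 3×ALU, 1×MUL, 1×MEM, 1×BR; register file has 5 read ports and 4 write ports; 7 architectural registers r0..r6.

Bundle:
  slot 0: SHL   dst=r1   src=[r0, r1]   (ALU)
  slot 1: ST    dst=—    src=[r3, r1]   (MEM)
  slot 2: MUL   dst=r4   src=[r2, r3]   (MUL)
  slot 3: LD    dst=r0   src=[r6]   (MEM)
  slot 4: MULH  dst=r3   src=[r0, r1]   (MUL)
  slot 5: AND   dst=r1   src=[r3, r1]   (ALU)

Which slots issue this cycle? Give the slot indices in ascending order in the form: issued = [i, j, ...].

issued = [0, 1]

#0 ALU src=r0,r1 dispatched  <A:2 Mu:1 Ld:1 B:1 rd:3 wr:3>
#1 MEM src=r3,r1 dispatched  <A:2 Mu:1 Ld:0 B:1 rd:1 wr:3>
#2 MUL src=r2,r3 held:RD_PORT  <A:2 Mu:1 Ld:0 B:1 rd:1 wr:3>
#3 MEM src=r6 held:FU  <A:2 Mu:1 Ld:0 B:1 rd:1 wr:3>
#4 MUL src=r0,r1 held:RD_PORT  <A:2 Mu:1 Ld:0 B:1 rd:1 wr:3>
#5 ALU src=r3,r1 held:RD_PORT  <A:2 Mu:1 Ld:0 B:1 rd:1 wr:3>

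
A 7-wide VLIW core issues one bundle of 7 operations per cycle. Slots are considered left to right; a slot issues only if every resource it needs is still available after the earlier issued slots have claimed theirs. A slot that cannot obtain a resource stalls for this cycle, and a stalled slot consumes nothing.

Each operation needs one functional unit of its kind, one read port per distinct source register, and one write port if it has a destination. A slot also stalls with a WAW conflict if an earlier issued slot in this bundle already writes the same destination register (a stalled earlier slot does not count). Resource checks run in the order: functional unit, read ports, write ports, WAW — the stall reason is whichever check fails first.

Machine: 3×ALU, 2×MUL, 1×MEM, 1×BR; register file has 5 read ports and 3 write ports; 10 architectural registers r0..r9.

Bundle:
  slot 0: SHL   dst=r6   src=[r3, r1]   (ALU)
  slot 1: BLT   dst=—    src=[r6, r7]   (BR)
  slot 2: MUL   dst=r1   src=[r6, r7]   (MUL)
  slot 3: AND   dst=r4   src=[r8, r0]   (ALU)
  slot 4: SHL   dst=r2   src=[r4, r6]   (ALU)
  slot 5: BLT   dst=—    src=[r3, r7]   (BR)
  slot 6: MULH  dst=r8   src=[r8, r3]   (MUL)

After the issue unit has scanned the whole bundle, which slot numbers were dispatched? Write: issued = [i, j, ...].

  0. ALU→r6 ⇒ go  {2A/2Mu/1Ld/1B | 3r 2w}
  1. BR ⇒ go  {2A/2Mu/1Ld/0B | 1r 2w}
  2. MUL→r1 ⇒ no(RD_PORT)  {2A/2Mu/1Ld/0B | 1r 2w}
  3. ALU→r4 ⇒ no(RD_PORT)  {2A/2Mu/1Ld/0B | 1r 2w}
  4. ALU→r2 ⇒ no(RD_PORT)  {2A/2Mu/1Ld/0B | 1r 2w}
  5. BR ⇒ no(FU)  {2A/2Mu/1Ld/0B | 1r 2w}
  6. MUL→r8 ⇒ no(RD_PORT)  {2A/2Mu/1Ld/0B | 1r 2w}

issued = [0, 1]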